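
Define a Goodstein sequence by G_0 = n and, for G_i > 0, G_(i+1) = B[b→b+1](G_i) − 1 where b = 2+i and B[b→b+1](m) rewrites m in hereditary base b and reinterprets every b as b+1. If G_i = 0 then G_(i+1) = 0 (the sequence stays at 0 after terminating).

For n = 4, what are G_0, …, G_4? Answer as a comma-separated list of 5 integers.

4, 26, 41, 60, 83

G_0=4  [base 2] 2^2  →[2↦3]→  3^3 = 27  −1 ⇒ G_1=26
G_1=26  [base 3] 2·3^2 + 2·3 + 2  →[3↦4]→  2·4^2 + 2·4 + 2 = 42  −1 ⇒ G_2=41
G_2=41  [base 4] 2·4^2 + 2·4 + 1  →[4↦5]→  2·5^2 + 2·5 + 1 = 61  −1 ⇒ G_3=60
G_3=60  [base 5] 2·5^2 + 2·5  →[5↦6]→  2·6^2 + 2·6 = 84  −1 ⇒ G_4=83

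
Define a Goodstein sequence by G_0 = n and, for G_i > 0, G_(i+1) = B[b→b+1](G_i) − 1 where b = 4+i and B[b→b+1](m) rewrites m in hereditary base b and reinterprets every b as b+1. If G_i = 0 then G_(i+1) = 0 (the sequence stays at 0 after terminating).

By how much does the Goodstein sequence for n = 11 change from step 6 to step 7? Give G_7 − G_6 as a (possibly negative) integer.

0

11 —HB4→ 2·4 + 3 —bump→ 2·5 + 3 = 13 —(−1)→ 12
12 —HB5→ 2·5 + 2 —bump→ 2·6 + 2 = 14 —(−1)→ 13
13 —HB6→ 2·6 + 1 —bump→ 2·7 + 1 = 15 —(−1)→ 14
14 —HB7→ 2·7 —bump→ 2·8 = 16 —(−1)→ 15
15 —HB8→ 8 + 7 —bump→ 9 + 7 = 16 —(−1)→ 15
15 —HB9→ 9 + 6 —bump→ 10 + 6 = 16 —(−1)→ 15
15 —HB10→ 10 + 5 —bump→ 11 + 5 = 16 —(−1)→ 15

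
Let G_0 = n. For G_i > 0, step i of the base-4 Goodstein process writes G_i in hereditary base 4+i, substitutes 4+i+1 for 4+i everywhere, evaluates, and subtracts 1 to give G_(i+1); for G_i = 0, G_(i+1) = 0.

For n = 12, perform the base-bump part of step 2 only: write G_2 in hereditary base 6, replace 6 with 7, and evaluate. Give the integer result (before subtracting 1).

17

[0] 12 ≡ 3·4 (base 4). Lift 5: 15. −1: 14.
[1] 14 ≡ 2·5 + 4 (base 5). Lift 6: 16. −1: 15.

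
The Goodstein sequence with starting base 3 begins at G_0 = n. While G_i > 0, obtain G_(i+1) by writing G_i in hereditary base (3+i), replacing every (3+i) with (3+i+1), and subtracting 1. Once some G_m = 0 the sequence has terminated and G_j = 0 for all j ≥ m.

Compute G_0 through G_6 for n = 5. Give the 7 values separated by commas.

[0] 5 ≡ 3 + 2 (base 3). Lift 4: 6. −1: 5.
[1] 5 ≡ 4 + 1 (base 4). Lift 5: 6. −1: 5.
[2] 5 ≡ 5 (base 5). Lift 6: 6. −1: 5.
[3] 5 ≡ 5 (base 6). Lift 7: 5. −1: 4.
[4] 4 ≡ 4 (base 7). Lift 8: 4. −1: 3.
[5] 3 ≡ 3 (base 8). Lift 9: 3. −1: 2.

5, 5, 5, 5, 4, 3, 2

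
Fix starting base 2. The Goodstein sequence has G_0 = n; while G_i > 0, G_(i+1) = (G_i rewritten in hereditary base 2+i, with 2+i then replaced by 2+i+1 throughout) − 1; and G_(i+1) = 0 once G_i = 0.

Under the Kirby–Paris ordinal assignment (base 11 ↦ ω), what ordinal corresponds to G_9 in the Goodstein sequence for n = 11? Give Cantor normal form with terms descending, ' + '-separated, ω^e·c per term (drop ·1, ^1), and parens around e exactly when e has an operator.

(0) 11|_2 = 2^(2 + 1) + 2 + 1 ↦ 3^(3 + 1) + 3 + 1|_3 = 85 ⇒ 84
(1) 84|_3 = 3^(3 + 1) + 3 ↦ 4^(4 + 1) + 4|_4 = 1028 ⇒ 1027
(2) 1027|_4 = 4^(4 + 1) + 3 ↦ 5^(5 + 1) + 3|_5 = 15628 ⇒ 15627
(3) 15627|_5 = 5^(5 + 1) + 2 ↦ 6^(6 + 1) + 2|_6 = 279938 ⇒ 279937
(4) 279937|_6 = 6^(6 + 1) + 1 ↦ 7^(7 + 1) + 1|_7 = 5764802 ⇒ 5764801
(5) 5764801|_7 = 7^(7 + 1) ↦ 8^(8 + 1)|_8 = 134217728 ⇒ 134217727
(6) 134217727|_8 = 7·8^8 + 7·8^7 + 7·8^6 + 7·8^5 + 7·8^4 + 7·8^3 + 7·8^2 + 7·8 + 7 ↦ 7·9^9 + 7·9^7 + 7·9^6 + 7·9^5 + 7·9^4 + 7·9^3 + 7·9^2 + 7·9 + 7|_9 = 2749609303 ⇒ 2749609302
(7) 2749609302|_9 = 7·9^9 + 7·9^7 + 7·9^6 + 7·9^5 + 7·9^4 + 7·9^3 + 7·9^2 + 7·9 + 6 ↦ 7·10^10 + 7·10^7 + 7·10^6 + 7·10^5 + 7·10^4 + 7·10^3 + 7·10^2 + 7·10 + 6|_10 = 70077777776 ⇒ 70077777775
(8) 70077777775|_10 = 7·10^10 + 7·10^7 + 7·10^6 + 7·10^5 + 7·10^4 + 7·10^3 + 7·10^2 + 7·10 + 5 ↦ 7·11^11 + 7·11^7 + 7·11^6 + 7·11^5 + 7·11^4 + 7·11^3 + 7·11^2 + 7·11 + 5|_11 = 1997331745491 ⇒ 1997331745490

ω^ω·7 + ω^7·7 + ω^6·7 + ω^5·7 + ω^4·7 + ω^3·7 + ω^2·7 + ω·7 + 4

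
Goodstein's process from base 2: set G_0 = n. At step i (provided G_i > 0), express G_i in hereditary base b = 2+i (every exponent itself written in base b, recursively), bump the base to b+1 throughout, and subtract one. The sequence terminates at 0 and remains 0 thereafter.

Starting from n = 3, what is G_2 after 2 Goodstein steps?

3

G_0 = 3. HB_2(3) = 2 + 1. Bump = 4. G_1 = 3.
G_1 = 3. HB_3(3) = 3. Bump = 4. G_2 = 3.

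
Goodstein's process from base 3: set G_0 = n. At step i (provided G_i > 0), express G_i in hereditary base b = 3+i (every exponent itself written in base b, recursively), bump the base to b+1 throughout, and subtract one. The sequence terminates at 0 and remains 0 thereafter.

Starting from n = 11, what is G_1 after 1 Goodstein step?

step 0: 11 = 3^2 + 2; sub 4 for 3: 4^2 + 2; = 18; G_1 = 18−1 = 17
step 1: 17 = 4^2 + 1; sub 5 for 4: 5^2 + 1; = 26; G_2 = 26−1 = 25

17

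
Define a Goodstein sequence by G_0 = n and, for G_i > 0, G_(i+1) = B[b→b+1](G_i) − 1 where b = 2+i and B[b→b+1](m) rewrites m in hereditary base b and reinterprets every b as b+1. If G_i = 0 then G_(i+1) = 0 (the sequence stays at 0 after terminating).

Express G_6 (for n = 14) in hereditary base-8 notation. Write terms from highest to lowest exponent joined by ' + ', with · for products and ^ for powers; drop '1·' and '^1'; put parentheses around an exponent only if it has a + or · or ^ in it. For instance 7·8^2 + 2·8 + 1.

8^(8 + 1) + 5·8^5 + 5·8^4 + 5·8^3 + 5·8^2 + 5·8 + 3

step 0: 14 = 2^(2 + 1) + 2^2 + 2; sub 3 for 2: 3^(3 + 1) + 3^3 + 3; = 111; G_1 = 111−1 = 110
step 1: 110 = 3^(3 + 1) + 3^3 + 2; sub 4 for 3: 4^(4 + 1) + 4^4 + 2; = 1282; G_2 = 1282−1 = 1281
step 2: 1281 = 4^(4 + 1) + 4^4 + 1; sub 5 for 4: 5^(5 + 1) + 5^5 + 1; = 18751; G_3 = 18751−1 = 18750
step 3: 18750 = 5^(5 + 1) + 5^5; sub 6 for 5: 6^(6 + 1) + 6^6; = 326592; G_4 = 326592−1 = 326591
step 4: 326591 = 6^(6 + 1) + 5·6^5 + 5·6^4 + 5·6^3 + 5·6^2 + 5·6 + 5; sub 7 for 6: 7^(7 + 1) + 5·7^5 + 5·7^4 + 5·7^3 + 5·7^2 + 5·7 + 5; = 5862841; G_5 = 5862841−1 = 5862840
step 5: 5862840 = 7^(7 + 1) + 5·7^5 + 5·7^4 + 5·7^3 + 5·7^2 + 5·7 + 4; sub 8 for 7: 8^(8 + 1) + 5·8^5 + 5·8^4 + 5·8^3 + 5·8^2 + 5·8 + 4; = 134404972; G_6 = 134404972−1 = 134404971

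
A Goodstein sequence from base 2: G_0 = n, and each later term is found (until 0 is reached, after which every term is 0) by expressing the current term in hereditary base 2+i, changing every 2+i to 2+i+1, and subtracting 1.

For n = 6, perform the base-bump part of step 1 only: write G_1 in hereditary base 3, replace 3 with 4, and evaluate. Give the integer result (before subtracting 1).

step 0: 6 = 2^2 + 2; sub 3 for 2: 3^3 + 3; = 30; G_1 = 30−1 = 29
step 1: 29 = 3^3 + 2; sub 4 for 3: 4^4 + 2; = 258; G_2 = 258−1 = 257

258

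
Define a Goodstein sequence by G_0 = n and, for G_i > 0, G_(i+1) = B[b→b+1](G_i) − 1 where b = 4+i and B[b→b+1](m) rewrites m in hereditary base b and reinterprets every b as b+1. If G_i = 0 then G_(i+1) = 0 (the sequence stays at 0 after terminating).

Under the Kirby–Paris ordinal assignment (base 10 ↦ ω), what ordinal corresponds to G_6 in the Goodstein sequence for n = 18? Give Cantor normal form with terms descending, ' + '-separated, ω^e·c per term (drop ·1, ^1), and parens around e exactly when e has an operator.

ω·6 + 3

18 —HB4→ 4^2 + 2 —bump→ 5^2 + 2 = 27 —(−1)→ 26
26 —HB5→ 5^2 + 1 —bump→ 6^2 + 1 = 37 —(−1)→ 36
36 —HB6→ 6^2 —bump→ 7^2 = 49 —(−1)→ 48
48 —HB7→ 6·7 + 6 —bump→ 6·8 + 6 = 54 —(−1)→ 53
53 —HB8→ 6·8 + 5 —bump→ 6·9 + 5 = 59 —(−1)→ 58
58 —HB9→ 6·9 + 4 —bump→ 6·10 + 4 = 64 —(−1)→ 63
63 —HB10→ 6·10 + 3 —bump→ 6·11 + 3 = 69 —(−1)→ 68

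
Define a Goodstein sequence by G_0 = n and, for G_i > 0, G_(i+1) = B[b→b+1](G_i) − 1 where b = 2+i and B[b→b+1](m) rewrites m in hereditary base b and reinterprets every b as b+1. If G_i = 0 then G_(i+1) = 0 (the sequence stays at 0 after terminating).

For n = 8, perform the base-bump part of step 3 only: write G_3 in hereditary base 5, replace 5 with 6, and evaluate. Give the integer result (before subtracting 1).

93396

[0] 8 ≡ 2^(2 + 1) (base 2). Lift 3: 81. −1: 80.
[1] 80 ≡ 2·3^3 + 2·3^2 + 2·3 + 2 (base 3). Lift 4: 554. −1: 553.
[2] 553 ≡ 2·4^4 + 2·4^2 + 2·4 + 1 (base 4). Lift 5: 6311. −1: 6310.
[3] 6310 ≡ 2·5^5 + 2·5^2 + 2·5 (base 5). Lift 6: 93396. −1: 93395.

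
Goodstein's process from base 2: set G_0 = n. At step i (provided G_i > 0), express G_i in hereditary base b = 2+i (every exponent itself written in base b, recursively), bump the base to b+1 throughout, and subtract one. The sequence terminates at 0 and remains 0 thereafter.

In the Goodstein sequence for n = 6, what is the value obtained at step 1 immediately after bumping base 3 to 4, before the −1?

258

[0] 6 ≡ 2^2 + 2 (base 2). Lift 3: 30. −1: 29.
[1] 29 ≡ 3^3 + 2 (base 3). Lift 4: 258. −1: 257.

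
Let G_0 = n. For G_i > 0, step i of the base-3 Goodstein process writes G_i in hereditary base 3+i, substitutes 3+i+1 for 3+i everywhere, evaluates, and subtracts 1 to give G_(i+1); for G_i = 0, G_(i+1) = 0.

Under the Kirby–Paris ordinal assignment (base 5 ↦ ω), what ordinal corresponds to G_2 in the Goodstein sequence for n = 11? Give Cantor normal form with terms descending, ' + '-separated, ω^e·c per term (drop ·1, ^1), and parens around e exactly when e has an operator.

ω^2

(0) 11|_3 = 3^2 + 2 ↦ 4^2 + 2|_4 = 18 ⇒ 17
(1) 17|_4 = 4^2 + 1 ↦ 5^2 + 1|_5 = 26 ⇒ 25
(2) 25|_5 = 5^2 ↦ 6^2|_6 = 36 ⇒ 35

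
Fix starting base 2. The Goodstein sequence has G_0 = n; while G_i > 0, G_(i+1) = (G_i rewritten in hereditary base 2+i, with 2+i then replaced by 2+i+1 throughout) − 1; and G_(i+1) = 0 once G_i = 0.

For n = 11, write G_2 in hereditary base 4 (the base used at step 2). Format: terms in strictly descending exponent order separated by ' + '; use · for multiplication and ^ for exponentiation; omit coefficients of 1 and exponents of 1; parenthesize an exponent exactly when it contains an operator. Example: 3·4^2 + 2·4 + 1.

(0) 11|_2 = 2^(2 + 1) + 2 + 1 ↦ 3^(3 + 1) + 3 + 1|_3 = 85 ⇒ 84
(1) 84|_3 = 3^(3 + 1) + 3 ↦ 4^(4 + 1) + 4|_4 = 1028 ⇒ 1027

4^(4 + 1) + 3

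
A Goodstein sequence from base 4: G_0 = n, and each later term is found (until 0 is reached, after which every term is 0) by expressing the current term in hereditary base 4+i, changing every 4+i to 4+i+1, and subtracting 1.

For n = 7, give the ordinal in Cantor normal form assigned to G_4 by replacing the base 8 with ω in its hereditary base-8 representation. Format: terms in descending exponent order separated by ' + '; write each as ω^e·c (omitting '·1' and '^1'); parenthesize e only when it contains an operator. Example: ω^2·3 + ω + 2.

G_0=7  [base 4] 4 + 3  →[4↦5]→  5 + 3 = 8  −1 ⇒ G_1=7
G_1=7  [base 5] 5 + 2  →[5↦6]→  6 + 2 = 8  −1 ⇒ G_2=7
G_2=7  [base 6] 6 + 1  →[6↦7]→  7 + 1 = 8  −1 ⇒ G_3=7
G_3=7  [base 7] 7  →[7↦8]→  8 = 8  −1 ⇒ G_4=7
G_4=7  [base 8] 7  →[8↦9]→  7 = 7  −1 ⇒ G_5=6

7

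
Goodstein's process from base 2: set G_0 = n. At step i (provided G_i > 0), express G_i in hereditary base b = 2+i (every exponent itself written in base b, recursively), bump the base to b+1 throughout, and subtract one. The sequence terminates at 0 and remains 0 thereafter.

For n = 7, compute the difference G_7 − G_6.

20888664

7 —HB2→ 2^2 + 2 + 1 —bump→ 3^3 + 3 + 1 = 31 —(−1)→ 30
30 —HB3→ 3^3 + 3 —bump→ 4^4 + 4 = 260 —(−1)→ 259
259 —HB4→ 4^4 + 3 —bump→ 5^5 + 3 = 3128 —(−1)→ 3127
3127 —HB5→ 5^5 + 2 —bump→ 6^6 + 2 = 46658 —(−1)→ 46657
46657 —HB6→ 6^6 + 1 —bump→ 7^7 + 1 = 823544 —(−1)→ 823543
823543 —HB7→ 7^7 —bump→ 8^8 = 16777216 —(−1)→ 16777215
16777215 —HB8→ 7·8^7 + 7·8^6 + 7·8^5 + 7·8^4 + 7·8^3 + 7·8^2 + 7·8 + 7 —bump→ 7·9^7 + 7·9^6 + 7·9^5 + 7·9^4 + 7·9^3 + 7·9^2 + 7·9 + 7 = 37665880 —(−1)→ 37665879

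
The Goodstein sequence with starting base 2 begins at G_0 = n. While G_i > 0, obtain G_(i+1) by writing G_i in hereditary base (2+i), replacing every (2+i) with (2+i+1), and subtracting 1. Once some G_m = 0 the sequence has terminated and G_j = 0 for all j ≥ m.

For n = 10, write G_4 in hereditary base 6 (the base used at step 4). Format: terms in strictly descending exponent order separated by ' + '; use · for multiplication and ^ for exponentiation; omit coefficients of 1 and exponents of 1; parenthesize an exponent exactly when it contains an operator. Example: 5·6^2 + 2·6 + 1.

5·6^6 + 5·6^5 + 5·6^4 + 5·6^3 + 5·6^2 + 5·6 + 5

G_0 = 10. HB_2(10) = 2^(2 + 1) + 2. Bump = 84. G_1 = 83.
G_1 = 83. HB_3(83) = 3^(3 + 1) + 2. Bump = 1026. G_2 = 1025.
G_2 = 1025. HB_4(1025) = 4^(4 + 1) + 1. Bump = 15626. G_3 = 15625.
G_3 = 15625. HB_5(15625) = 5^(5 + 1). Bump = 279936. G_4 = 279935.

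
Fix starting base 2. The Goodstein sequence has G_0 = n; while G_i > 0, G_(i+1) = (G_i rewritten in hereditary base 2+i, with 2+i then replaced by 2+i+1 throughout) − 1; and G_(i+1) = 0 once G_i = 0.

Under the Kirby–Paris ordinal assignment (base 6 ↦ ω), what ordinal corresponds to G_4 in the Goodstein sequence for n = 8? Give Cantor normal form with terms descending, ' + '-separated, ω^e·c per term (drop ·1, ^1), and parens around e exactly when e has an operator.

ω^ω·2 + ω^2·2 + ω + 5

G_0 = 8. HB_2(8) = 2^(2 + 1). Bump = 81. G_1 = 80.
G_1 = 80. HB_3(80) = 2·3^3 + 2·3^2 + 2·3 + 2. Bump = 554. G_2 = 553.
G_2 = 553. HB_4(553) = 2·4^4 + 2·4^2 + 2·4 + 1. Bump = 6311. G_3 = 6310.
G_3 = 6310. HB_5(6310) = 2·5^5 + 2·5^2 + 2·5. Bump = 93396. G_4 = 93395.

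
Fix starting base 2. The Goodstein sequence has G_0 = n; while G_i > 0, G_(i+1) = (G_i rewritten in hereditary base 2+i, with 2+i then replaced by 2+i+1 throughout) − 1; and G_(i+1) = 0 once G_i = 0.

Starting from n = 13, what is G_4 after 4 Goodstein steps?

280711

i=0: 13 = 2^(2 + 1) + 2^2 + 1 (b=2); 2→3: 3^(3 + 1) + 3^3 + 1 = 109; 109−1 = 108
i=1: 108 = 3^(3 + 1) + 3^3 (b=3); 3→4: 4^(4 + 1) + 4^4 = 1280; 1280−1 = 1279
i=2: 1279 = 4^(4 + 1) + 3·4^3 + 3·4^2 + 3·4 + 3 (b=4); 4→5: 5^(5 + 1) + 3·5^3 + 3·5^2 + 3·5 + 3 = 16093; 16093−1 = 16092
i=3: 16092 = 5^(5 + 1) + 3·5^3 + 3·5^2 + 3·5 + 2 (b=5); 5→6: 6^(6 + 1) + 3·6^3 + 3·6^2 + 3·6 + 2 = 280712; 280712−1 = 280711
i=4: 280711 = 6^(6 + 1) + 3·6^3 + 3·6^2 + 3·6 + 1 (b=6); 6→7: 7^(7 + 1) + 3·7^3 + 3·7^2 + 3·7 + 1 = 5765999; 5765999−1 = 5765998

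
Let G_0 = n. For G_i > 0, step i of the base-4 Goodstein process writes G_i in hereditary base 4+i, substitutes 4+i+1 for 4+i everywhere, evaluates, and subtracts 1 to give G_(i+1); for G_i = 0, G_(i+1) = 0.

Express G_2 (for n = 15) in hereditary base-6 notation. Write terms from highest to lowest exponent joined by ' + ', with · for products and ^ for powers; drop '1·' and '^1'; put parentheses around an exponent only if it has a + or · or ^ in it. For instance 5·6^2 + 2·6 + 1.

3·6 + 1

[0] 15 ≡ 3·4 + 3 (base 4). Lift 5: 18. −1: 17.
[1] 17 ≡ 3·5 + 2 (base 5). Lift 6: 20. −1: 19.
[2] 19 ≡ 3·6 + 1 (base 6). Lift 7: 22. −1: 21.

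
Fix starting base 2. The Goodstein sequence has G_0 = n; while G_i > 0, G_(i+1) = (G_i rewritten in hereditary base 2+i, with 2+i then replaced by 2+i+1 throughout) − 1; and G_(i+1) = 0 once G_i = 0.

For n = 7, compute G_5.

823543

[0] 7 ≡ 2^2 + 2 + 1 (base 2). Lift 3: 31. −1: 30.
[1] 30 ≡ 3^3 + 3 (base 3). Lift 4: 260. −1: 259.
[2] 259 ≡ 4^4 + 3 (base 4). Lift 5: 3128. −1: 3127.
[3] 3127 ≡ 5^5 + 2 (base 5). Lift 6: 46658. −1: 46657.
[4] 46657 ≡ 6^6 + 1 (base 6). Lift 7: 823544. −1: 823543.
[5] 823543 ≡ 7^7 (base 7). Lift 8: 16777216. −1: 16777215.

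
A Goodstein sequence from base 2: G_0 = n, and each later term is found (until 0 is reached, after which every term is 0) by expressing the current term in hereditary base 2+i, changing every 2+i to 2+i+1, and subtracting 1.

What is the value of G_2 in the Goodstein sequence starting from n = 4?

41

step 0: 4 = 2^2; sub 3 for 2: 3^3; = 27; G_1 = 27−1 = 26
step 1: 26 = 2·3^2 + 2·3 + 2; sub 4 for 3: 2·4^2 + 2·4 + 2; = 42; G_2 = 42−1 = 41
step 2: 41 = 2·4^2 + 2·4 + 1; sub 5 for 4: 2·5^2 + 2·5 + 1; = 61; G_3 = 61−1 = 60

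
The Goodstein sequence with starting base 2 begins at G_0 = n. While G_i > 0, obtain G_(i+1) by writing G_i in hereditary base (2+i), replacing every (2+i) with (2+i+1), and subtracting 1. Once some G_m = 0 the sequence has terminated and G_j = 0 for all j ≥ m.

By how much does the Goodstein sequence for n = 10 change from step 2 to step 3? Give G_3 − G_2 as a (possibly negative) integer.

14600

step 0: 10 = 2^(2 + 1) + 2; sub 3 for 2: 3^(3 + 1) + 3; = 84; G_1 = 84−1 = 83
step 1: 83 = 3^(3 + 1) + 2; sub 4 for 3: 4^(4 + 1) + 2; = 1026; G_2 = 1026−1 = 1025
step 2: 1025 = 4^(4 + 1) + 1; sub 5 for 4: 5^(5 + 1) + 1; = 15626; G_3 = 15626−1 = 15625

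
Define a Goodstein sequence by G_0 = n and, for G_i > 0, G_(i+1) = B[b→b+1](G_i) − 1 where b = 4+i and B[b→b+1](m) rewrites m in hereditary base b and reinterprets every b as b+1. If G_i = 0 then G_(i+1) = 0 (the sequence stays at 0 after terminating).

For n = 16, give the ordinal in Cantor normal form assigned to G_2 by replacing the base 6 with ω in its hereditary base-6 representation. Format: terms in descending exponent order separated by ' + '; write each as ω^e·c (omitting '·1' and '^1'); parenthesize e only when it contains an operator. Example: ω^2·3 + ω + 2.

ω·4 + 3

G_0=16  [base 4] 4^2  →[4↦5]→  5^2 = 25  −1 ⇒ G_1=24
G_1=24  [base 5] 4·5 + 4  →[5↦6]→  4·6 + 4 = 28  −1 ⇒ G_2=27
G_2=27  [base 6] 4·6 + 3  →[6↦7]→  4·7 + 3 = 31  −1 ⇒ G_3=30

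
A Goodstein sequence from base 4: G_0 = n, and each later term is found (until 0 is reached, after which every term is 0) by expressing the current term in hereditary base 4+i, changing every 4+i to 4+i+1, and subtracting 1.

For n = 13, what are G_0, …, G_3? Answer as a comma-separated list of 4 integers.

base 4: 13 = 3·4 + 1; at 5: 3·5 + 1 = 16; next = 15
base 5: 15 = 3·5; at 6: 3·6 = 18; next = 17
base 6: 17 = 2·6 + 5; at 7: 2·7 + 5 = 19; next = 18

13, 15, 17, 18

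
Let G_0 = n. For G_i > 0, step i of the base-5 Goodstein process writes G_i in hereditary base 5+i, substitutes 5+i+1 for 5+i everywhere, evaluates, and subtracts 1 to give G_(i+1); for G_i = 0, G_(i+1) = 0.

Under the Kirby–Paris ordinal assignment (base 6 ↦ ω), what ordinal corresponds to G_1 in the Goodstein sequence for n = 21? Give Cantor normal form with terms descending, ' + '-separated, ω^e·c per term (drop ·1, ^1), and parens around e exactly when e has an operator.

base 5: 21 = 4·5 + 1; at 6: 4·6 + 1 = 25; next = 24
base 6: 24 = 4·6; at 7: 4·7 = 28; next = 27

ω·4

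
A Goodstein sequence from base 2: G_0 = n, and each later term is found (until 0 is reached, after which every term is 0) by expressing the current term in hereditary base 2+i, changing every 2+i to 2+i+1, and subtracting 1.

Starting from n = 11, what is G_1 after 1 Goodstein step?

step 0: 11 = 2^(2 + 1) + 2 + 1; sub 3 for 2: 3^(3 + 1) + 3 + 1; = 85; G_1 = 85−1 = 84
step 1: 84 = 3^(3 + 1) + 3; sub 4 for 3: 4^(4 + 1) + 4; = 1028; G_2 = 1028−1 = 1027

84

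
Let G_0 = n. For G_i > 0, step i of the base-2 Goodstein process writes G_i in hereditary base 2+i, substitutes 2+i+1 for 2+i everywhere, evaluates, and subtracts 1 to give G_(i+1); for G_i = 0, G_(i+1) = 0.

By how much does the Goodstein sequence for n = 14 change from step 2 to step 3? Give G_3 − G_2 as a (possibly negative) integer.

17469

[0] 14 ≡ 2^(2 + 1) + 2^2 + 2 (base 2). Lift 3: 111. −1: 110.
[1] 110 ≡ 3^(3 + 1) + 3^3 + 2 (base 3). Lift 4: 1282. −1: 1281.
[2] 1281 ≡ 4^(4 + 1) + 4^4 + 1 (base 4). Lift 5: 18751. −1: 18750.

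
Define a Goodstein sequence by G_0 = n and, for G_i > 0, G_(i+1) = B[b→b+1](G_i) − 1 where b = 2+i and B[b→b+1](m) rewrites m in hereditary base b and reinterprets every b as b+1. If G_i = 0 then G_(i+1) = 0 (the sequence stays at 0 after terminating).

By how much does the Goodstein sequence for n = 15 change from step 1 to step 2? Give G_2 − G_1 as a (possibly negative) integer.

i=0: 15 = 2^(2 + 1) + 2^2 + 2 + 1 (b=2); 2→3: 3^(3 + 1) + 3^3 + 3 + 1 = 112; 112−1 = 111
i=1: 111 = 3^(3 + 1) + 3^3 + 3 (b=3); 3→4: 4^(4 + 1) + 4^4 + 4 = 1284; 1284−1 = 1283

1172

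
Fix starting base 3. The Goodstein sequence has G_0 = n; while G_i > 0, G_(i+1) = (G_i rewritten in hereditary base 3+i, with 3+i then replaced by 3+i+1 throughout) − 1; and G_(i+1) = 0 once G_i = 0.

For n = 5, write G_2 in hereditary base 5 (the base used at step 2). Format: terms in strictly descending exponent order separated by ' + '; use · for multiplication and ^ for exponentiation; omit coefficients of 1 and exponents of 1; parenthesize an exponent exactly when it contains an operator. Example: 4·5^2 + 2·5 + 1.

5

[0] 5 ≡ 3 + 2 (base 3). Lift 4: 6. −1: 5.
[1] 5 ≡ 4 + 1 (base 4). Lift 5: 6. −1: 5.
[2] 5 ≡ 5 (base 5). Lift 6: 6. −1: 5.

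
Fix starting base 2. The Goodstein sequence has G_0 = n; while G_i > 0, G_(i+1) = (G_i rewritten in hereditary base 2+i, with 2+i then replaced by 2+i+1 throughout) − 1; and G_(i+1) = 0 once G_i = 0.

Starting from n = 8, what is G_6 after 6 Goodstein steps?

33554571

(0) 8|_2 = 2^(2 + 1) ↦ 3^(3 + 1)|_3 = 81 ⇒ 80
(1) 80|_3 = 2·3^3 + 2·3^2 + 2·3 + 2 ↦ 2·4^4 + 2·4^2 + 2·4 + 2|_4 = 554 ⇒ 553
(2) 553|_4 = 2·4^4 + 2·4^2 + 2·4 + 1 ↦ 2·5^5 + 2·5^2 + 2·5 + 1|_5 = 6311 ⇒ 6310
(3) 6310|_5 = 2·5^5 + 2·5^2 + 2·5 ↦ 2·6^6 + 2·6^2 + 2·6|_6 = 93396 ⇒ 93395
(4) 93395|_6 = 2·6^6 + 2·6^2 + 6 + 5 ↦ 2·7^7 + 2·7^2 + 7 + 5|_7 = 1647196 ⇒ 1647195
(5) 1647195|_7 = 2·7^7 + 2·7^2 + 7 + 4 ↦ 2·8^8 + 2·8^2 + 8 + 4|_8 = 33554572 ⇒ 33554571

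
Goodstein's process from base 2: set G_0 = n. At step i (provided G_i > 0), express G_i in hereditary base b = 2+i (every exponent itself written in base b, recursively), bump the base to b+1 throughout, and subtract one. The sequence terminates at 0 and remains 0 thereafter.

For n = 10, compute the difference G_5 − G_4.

3935819

step 0: 10 = 2^(2 + 1) + 2; sub 3 for 2: 3^(3 + 1) + 3; = 84; G_1 = 84−1 = 83
step 1: 83 = 3^(3 + 1) + 2; sub 4 for 3: 4^(4 + 1) + 2; = 1026; G_2 = 1026−1 = 1025
step 2: 1025 = 4^(4 + 1) + 1; sub 5 for 4: 5^(5 + 1) + 1; = 15626; G_3 = 15626−1 = 15625
step 3: 15625 = 5^(5 + 1); sub 6 for 5: 6^(6 + 1); = 279936; G_4 = 279936−1 = 279935
step 4: 279935 = 5·6^6 + 5·6^5 + 5·6^4 + 5·6^3 + 5·6^2 + 5·6 + 5; sub 7 for 6: 5·7^7 + 5·7^5 + 5·7^4 + 5·7^3 + 5·7^2 + 5·7 + 5; = 4215755; G_5 = 4215755−1 = 4215754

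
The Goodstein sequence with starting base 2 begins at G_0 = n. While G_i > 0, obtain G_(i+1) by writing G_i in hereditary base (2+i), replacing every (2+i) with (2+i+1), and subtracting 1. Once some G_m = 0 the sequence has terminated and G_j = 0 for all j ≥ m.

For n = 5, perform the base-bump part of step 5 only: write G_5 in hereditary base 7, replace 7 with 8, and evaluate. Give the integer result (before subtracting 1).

1752

base 2: 5 = 2^2 + 1; at 3: 3^3 + 1 = 28; next = 27
base 3: 27 = 3^3; at 4: 4^4 = 256; next = 255
base 4: 255 = 3·4^3 + 3·4^2 + 3·4 + 3; at 5: 3·5^3 + 3·5^2 + 3·5 + 3 = 468; next = 467
base 5: 467 = 3·5^3 + 3·5^2 + 3·5 + 2; at 6: 3·6^3 + 3·6^2 + 3·6 + 2 = 776; next = 775
base 6: 775 = 3·6^3 + 3·6^2 + 3·6 + 1; at 7: 3·7^3 + 3·7^2 + 3·7 + 1 = 1198; next = 1197
base 7: 1197 = 3·7^3 + 3·7^2 + 3·7; at 8: 3·8^3 + 3·8^2 + 3·8 = 1752; next = 1751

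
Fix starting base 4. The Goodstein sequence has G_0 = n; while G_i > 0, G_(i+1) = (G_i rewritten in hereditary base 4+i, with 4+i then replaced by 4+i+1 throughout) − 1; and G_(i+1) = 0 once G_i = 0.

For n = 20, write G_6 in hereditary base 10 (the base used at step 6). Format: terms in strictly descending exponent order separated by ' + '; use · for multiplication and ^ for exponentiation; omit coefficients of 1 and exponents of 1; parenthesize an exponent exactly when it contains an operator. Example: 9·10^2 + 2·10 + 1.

9·10 + 9

G_0=20  [base 4] 4^2 + 4  →[4↦5]→  5^2 + 5 = 30  −1 ⇒ G_1=29
G_1=29  [base 5] 5^2 + 4  →[5↦6]→  6^2 + 4 = 40  −1 ⇒ G_2=39
G_2=39  [base 6] 6^2 + 3  →[6↦7]→  7^2 + 3 = 52  −1 ⇒ G_3=51
G_3=51  [base 7] 7^2 + 2  →[7↦8]→  8^2 + 2 = 66  −1 ⇒ G_4=65
G_4=65  [base 8] 8^2 + 1  →[8↦9]→  9^2 + 1 = 82  −1 ⇒ G_5=81
G_5=81  [base 9] 9^2  →[9↦10]→  10^2 = 100  −1 ⇒ G_6=99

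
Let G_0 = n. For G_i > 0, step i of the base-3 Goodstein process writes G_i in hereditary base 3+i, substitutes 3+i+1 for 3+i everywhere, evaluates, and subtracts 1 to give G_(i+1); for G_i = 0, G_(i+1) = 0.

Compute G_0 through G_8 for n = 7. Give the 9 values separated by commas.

[0] 7 ≡ 2·3 + 1 (base 3). Lift 4: 9. −1: 8.
[1] 8 ≡ 2·4 (base 4). Lift 5: 10. −1: 9.
[2] 9 ≡ 5 + 4 (base 5). Lift 6: 10. −1: 9.
[3] 9 ≡ 6 + 3 (base 6). Lift 7: 10. −1: 9.
[4] 9 ≡ 7 + 2 (base 7). Lift 8: 10. −1: 9.
[5] 9 ≡ 8 + 1 (base 8). Lift 9: 10. −1: 9.
[6] 9 ≡ 9 (base 9). Lift 10: 10. −1: 9.
[7] 9 ≡ 9 (base 10). Lift 11: 9. −1: 8.

7, 8, 9, 9, 9, 9, 9, 9, 8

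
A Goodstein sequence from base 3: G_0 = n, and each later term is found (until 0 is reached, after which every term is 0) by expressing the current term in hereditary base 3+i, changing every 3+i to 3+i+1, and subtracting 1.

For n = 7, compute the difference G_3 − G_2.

base 3: 7 = 2·3 + 1; at 4: 2·4 + 1 = 9; next = 8
base 4: 8 = 2·4; at 5: 2·5 = 10; next = 9
base 5: 9 = 5 + 4; at 6: 6 + 4 = 10; next = 9

0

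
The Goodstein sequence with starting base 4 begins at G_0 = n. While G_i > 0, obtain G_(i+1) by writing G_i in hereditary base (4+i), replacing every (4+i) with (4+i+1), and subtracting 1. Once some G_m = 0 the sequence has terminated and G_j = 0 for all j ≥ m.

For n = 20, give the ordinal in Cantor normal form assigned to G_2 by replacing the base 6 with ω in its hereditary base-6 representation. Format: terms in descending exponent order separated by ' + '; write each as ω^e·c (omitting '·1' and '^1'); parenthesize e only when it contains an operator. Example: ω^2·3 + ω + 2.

ω^2 + 3

i=0: 20 = 4^2 + 4 (b=4); 4→5: 5^2 + 5 = 30; 30−1 = 29
i=1: 29 = 5^2 + 4 (b=5); 5→6: 6^2 + 4 = 40; 40−1 = 39
i=2: 39 = 6^2 + 3 (b=6); 6→7: 7^2 + 3 = 52; 52−1 = 51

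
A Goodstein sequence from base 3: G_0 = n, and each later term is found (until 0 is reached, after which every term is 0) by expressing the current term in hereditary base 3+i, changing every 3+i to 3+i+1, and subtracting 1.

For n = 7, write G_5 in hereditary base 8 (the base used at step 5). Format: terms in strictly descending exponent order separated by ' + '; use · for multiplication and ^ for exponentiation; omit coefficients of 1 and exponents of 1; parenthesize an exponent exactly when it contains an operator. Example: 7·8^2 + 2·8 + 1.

8 + 1

G_0=7  [base 3] 2·3 + 1  →[3↦4]→  2·4 + 1 = 9  −1 ⇒ G_1=8
G_1=8  [base 4] 2·4  →[4↦5]→  2·5 = 10  −1 ⇒ G_2=9
G_2=9  [base 5] 5 + 4  →[5↦6]→  6 + 4 = 10  −1 ⇒ G_3=9
G_3=9  [base 6] 6 + 3  →[6↦7]→  7 + 3 = 10  −1 ⇒ G_4=9
G_4=9  [base 7] 7 + 2  →[7↦8]→  8 + 2 = 10  −1 ⇒ G_5=9
G_5=9  [base 8] 8 + 1  →[8↦9]→  9 + 1 = 10  −1 ⇒ G_6=9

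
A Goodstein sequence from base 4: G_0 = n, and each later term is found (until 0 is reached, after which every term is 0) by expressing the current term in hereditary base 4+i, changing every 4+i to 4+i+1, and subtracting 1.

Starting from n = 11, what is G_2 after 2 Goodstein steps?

[0] 11 ≡ 2·4 + 3 (base 4). Lift 5: 13. −1: 12.
[1] 12 ≡ 2·5 + 2 (base 5). Lift 6: 14. −1: 13.

13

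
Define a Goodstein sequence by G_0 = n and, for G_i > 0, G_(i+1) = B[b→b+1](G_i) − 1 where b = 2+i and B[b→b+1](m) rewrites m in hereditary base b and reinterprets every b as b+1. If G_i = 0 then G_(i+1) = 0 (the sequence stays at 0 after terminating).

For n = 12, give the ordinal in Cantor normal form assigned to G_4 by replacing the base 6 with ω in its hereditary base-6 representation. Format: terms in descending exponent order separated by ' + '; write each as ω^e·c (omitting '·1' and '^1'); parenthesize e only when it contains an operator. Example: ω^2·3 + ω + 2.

ω^(ω + 1) + ω^2·2 + ω + 5

(0) 12|_2 = 2^(2 + 1) + 2^2 ↦ 3^(3 + 1) + 3^3|_3 = 108 ⇒ 107
(1) 107|_3 = 3^(3 + 1) + 2·3^2 + 2·3 + 2 ↦ 4^(4 + 1) + 2·4^2 + 2·4 + 2|_4 = 1066 ⇒ 1065
(2) 1065|_4 = 4^(4 + 1) + 2·4^2 + 2·4 + 1 ↦ 5^(5 + 1) + 2·5^2 + 2·5 + 1|_5 = 15686 ⇒ 15685
(3) 15685|_5 = 5^(5 + 1) + 2·5^2 + 2·5 ↦ 6^(6 + 1) + 2·6^2 + 2·6|_6 = 280020 ⇒ 280019
(4) 280019|_6 = 6^(6 + 1) + 2·6^2 + 6 + 5 ↦ 7^(7 + 1) + 2·7^2 + 7 + 5|_7 = 5764911 ⇒ 5764910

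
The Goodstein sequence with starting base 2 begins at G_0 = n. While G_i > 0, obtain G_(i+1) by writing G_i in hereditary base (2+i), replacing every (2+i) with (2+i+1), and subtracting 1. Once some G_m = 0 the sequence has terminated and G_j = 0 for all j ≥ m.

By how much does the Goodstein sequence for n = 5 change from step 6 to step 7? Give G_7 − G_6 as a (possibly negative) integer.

i=0: 5 = 2^2 + 1 (b=2); 2→3: 3^3 + 1 = 28; 28−1 = 27
i=1: 27 = 3^3 (b=3); 3→4: 4^4 = 256; 256−1 = 255
i=2: 255 = 3·4^3 + 3·4^2 + 3·4 + 3 (b=4); 4→5: 3·5^3 + 3·5^2 + 3·5 + 3 = 468; 468−1 = 467
i=3: 467 = 3·5^3 + 3·5^2 + 3·5 + 2 (b=5); 5→6: 3·6^3 + 3·6^2 + 3·6 + 2 = 776; 776−1 = 775
i=4: 775 = 3·6^3 + 3·6^2 + 3·6 + 1 (b=6); 6→7: 3·7^3 + 3·7^2 + 3·7 + 1 = 1198; 1198−1 = 1197
i=5: 1197 = 3·7^3 + 3·7^2 + 3·7 (b=7); 7→8: 3·8^3 + 3·8^2 + 3·8 = 1752; 1752−1 = 1751
i=6: 1751 = 3·8^3 + 3·8^2 + 2·8 + 7 (b=8); 8→9: 3·9^3 + 3·9^2 + 2·9 + 7 = 2455; 2455−1 = 2454

703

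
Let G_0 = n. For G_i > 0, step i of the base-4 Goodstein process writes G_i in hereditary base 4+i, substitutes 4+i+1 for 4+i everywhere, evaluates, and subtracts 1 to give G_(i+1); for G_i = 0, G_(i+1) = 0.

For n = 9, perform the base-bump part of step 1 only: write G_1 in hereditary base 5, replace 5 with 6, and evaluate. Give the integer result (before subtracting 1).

step 0: 9 = 2·4 + 1; sub 5 for 4: 2·5 + 1; = 11; G_1 = 11−1 = 10
step 1: 10 = 2·5; sub 6 for 5: 2·6; = 12; G_2 = 12−1 = 11

12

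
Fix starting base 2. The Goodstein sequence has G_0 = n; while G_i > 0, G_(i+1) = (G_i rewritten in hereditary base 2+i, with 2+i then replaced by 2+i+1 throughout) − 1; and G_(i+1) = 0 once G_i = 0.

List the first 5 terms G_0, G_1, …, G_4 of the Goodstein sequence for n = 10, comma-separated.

10, 83, 1025, 15625, 279935

i=0: 10 = 2^(2 + 1) + 2 (b=2); 2→3: 3^(3 + 1) + 3 = 84; 84−1 = 83
i=1: 83 = 3^(3 + 1) + 2 (b=3); 3→4: 4^(4 + 1) + 2 = 1026; 1026−1 = 1025
i=2: 1025 = 4^(4 + 1) + 1 (b=4); 4→5: 5^(5 + 1) + 1 = 15626; 15626−1 = 15625
i=3: 15625 = 5^(5 + 1) (b=5); 5→6: 6^(6 + 1) = 279936; 279936−1 = 279935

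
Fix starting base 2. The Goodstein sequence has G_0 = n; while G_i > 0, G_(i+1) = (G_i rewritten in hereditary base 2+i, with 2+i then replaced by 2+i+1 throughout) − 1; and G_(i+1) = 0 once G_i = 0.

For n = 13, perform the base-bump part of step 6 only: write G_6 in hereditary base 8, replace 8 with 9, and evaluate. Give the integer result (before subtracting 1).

G_0 = 13. HB_2(13) = 2^(2 + 1) + 2^2 + 1. Bump = 109. G_1 = 108.
G_1 = 108. HB_3(108) = 3^(3 + 1) + 3^3. Bump = 1280. G_2 = 1279.
G_2 = 1279. HB_4(1279) = 4^(4 + 1) + 3·4^3 + 3·4^2 + 3·4 + 3. Bump = 16093. G_3 = 16092.
G_3 = 16092. HB_5(16092) = 5^(5 + 1) + 3·5^3 + 3·5^2 + 3·5 + 2. Bump = 280712. G_4 = 280711.
G_4 = 280711. HB_6(280711) = 6^(6 + 1) + 3·6^3 + 3·6^2 + 3·6 + 1. Bump = 5765999. G_5 = 5765998.
G_5 = 5765998. HB_7(5765998) = 7^(7 + 1) + 3·7^3 + 3·7^2 + 3·7. Bump = 134219480. G_6 = 134219479.
G_6 = 134219479. HB_8(134219479) = 8^(8 + 1) + 3·8^3 + 3·8^2 + 2·8 + 7. Bump = 3486786856. G_7 = 3486786855.

3486786856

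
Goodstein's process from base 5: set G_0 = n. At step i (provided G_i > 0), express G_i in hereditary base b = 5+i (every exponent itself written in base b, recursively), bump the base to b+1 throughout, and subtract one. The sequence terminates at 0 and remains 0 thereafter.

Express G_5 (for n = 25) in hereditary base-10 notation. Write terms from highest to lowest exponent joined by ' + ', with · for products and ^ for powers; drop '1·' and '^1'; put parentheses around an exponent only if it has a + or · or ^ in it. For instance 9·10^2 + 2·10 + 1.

5·10 + 1

(0) 25|_5 = 5^2 ↦ 6^2|_6 = 36 ⇒ 35
(1) 35|_6 = 5·6 + 5 ↦ 5·7 + 5|_7 = 40 ⇒ 39
(2) 39|_7 = 5·7 + 4 ↦ 5·8 + 4|_8 = 44 ⇒ 43
(3) 43|_8 = 5·8 + 3 ↦ 5·9 + 3|_9 = 48 ⇒ 47
(4) 47|_9 = 5·9 + 2 ↦ 5·10 + 2|_10 = 52 ⇒ 51
(5) 51|_10 = 5·10 + 1 ↦ 5·11 + 1|_11 = 56 ⇒ 55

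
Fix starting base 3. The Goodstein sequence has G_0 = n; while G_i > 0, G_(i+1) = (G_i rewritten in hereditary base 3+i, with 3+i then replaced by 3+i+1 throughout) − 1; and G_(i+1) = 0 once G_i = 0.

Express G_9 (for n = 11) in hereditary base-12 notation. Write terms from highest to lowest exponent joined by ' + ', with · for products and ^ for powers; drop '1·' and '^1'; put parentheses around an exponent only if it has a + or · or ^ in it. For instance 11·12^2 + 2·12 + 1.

(0) 11|_3 = 3^2 + 2 ↦ 4^2 + 2|_4 = 18 ⇒ 17
(1) 17|_4 = 4^2 + 1 ↦ 5^2 + 1|_5 = 26 ⇒ 25
(2) 25|_5 = 5^2 ↦ 6^2|_6 = 36 ⇒ 35
(3) 35|_6 = 5·6 + 5 ↦ 5·7 + 5|_7 = 40 ⇒ 39
(4) 39|_7 = 5·7 + 4 ↦ 5·8 + 4|_8 = 44 ⇒ 43
(5) 43|_8 = 5·8 + 3 ↦ 5·9 + 3|_9 = 48 ⇒ 47
(6) 47|_9 = 5·9 + 2 ↦ 5·10 + 2|_10 = 52 ⇒ 51
(7) 51|_10 = 5·10 + 1 ↦ 5·11 + 1|_11 = 56 ⇒ 55
(8) 55|_11 = 5·11 ↦ 5·12|_12 = 60 ⇒ 59

4·12 + 11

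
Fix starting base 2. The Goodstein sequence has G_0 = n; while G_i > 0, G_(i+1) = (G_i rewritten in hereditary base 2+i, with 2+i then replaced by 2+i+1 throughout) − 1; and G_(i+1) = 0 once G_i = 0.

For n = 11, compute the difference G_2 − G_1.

943

G_0 = 11. HB_2(11) = 2^(2 + 1) + 2 + 1. Bump = 85. G_1 = 84.
G_1 = 84. HB_3(84) = 3^(3 + 1) + 3. Bump = 1028. G_2 = 1027.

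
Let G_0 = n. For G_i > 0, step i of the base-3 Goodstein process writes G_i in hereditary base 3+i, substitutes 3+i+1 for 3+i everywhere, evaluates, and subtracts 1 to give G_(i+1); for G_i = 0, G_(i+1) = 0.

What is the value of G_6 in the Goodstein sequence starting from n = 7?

9

i=0: 7 = 2·3 + 1 (b=3); 3→4: 2·4 + 1 = 9; 9−1 = 8
i=1: 8 = 2·4 (b=4); 4→5: 2·5 = 10; 10−1 = 9
i=2: 9 = 5 + 4 (b=5); 5→6: 6 + 4 = 10; 10−1 = 9
i=3: 9 = 6 + 3 (b=6); 6→7: 7 + 3 = 10; 10−1 = 9
i=4: 9 = 7 + 2 (b=7); 7→8: 8 + 2 = 10; 10−1 = 9
i=5: 9 = 8 + 1 (b=8); 8→9: 9 + 1 = 10; 10−1 = 9
i=6: 9 = 9 (b=9); 9→10: 10 = 10; 10−1 = 9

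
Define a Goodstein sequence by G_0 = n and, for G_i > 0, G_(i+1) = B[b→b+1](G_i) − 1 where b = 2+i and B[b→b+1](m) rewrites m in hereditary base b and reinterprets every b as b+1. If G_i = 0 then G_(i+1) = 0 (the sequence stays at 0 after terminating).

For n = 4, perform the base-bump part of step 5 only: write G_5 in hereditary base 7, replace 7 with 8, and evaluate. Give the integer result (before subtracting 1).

140

4 —HB2→ 2^2 —bump→ 3^3 = 27 —(−1)→ 26
26 —HB3→ 2·3^2 + 2·3 + 2 —bump→ 2·4^2 + 2·4 + 2 = 42 —(−1)→ 41
41 —HB4→ 2·4^2 + 2·4 + 1 —bump→ 2·5^2 + 2·5 + 1 = 61 —(−1)→ 60
60 —HB5→ 2·5^2 + 2·5 —bump→ 2·6^2 + 2·6 = 84 —(−1)→ 83
83 —HB6→ 2·6^2 + 6 + 5 —bump→ 2·7^2 + 7 + 5 = 110 —(−1)→ 109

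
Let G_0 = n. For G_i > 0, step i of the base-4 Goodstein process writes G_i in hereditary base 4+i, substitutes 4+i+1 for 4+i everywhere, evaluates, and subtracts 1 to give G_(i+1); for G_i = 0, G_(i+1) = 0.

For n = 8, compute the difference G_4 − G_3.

(0) 8|_4 = 2·4 ↦ 2·5|_5 = 10 ⇒ 9
(1) 9|_5 = 5 + 4 ↦ 6 + 4|_6 = 10 ⇒ 9
(2) 9|_6 = 6 + 3 ↦ 7 + 3|_7 = 10 ⇒ 9
(3) 9|_7 = 7 + 2 ↦ 8 + 2|_8 = 10 ⇒ 9

0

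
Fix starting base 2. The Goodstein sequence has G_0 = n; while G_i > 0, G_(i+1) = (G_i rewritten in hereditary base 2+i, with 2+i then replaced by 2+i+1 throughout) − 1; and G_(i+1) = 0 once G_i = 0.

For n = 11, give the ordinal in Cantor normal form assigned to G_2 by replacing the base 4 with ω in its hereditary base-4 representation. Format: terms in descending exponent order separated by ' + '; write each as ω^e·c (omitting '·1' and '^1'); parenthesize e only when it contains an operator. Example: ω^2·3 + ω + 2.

i=0: 11 = 2^(2 + 1) + 2 + 1 (b=2); 2→3: 3^(3 + 1) + 3 + 1 = 85; 85−1 = 84
i=1: 84 = 3^(3 + 1) + 3 (b=3); 3→4: 4^(4 + 1) + 4 = 1028; 1028−1 = 1027
i=2: 1027 = 4^(4 + 1) + 3 (b=4); 4→5: 5^(5 + 1) + 3 = 15628; 15628−1 = 15627

ω^(ω + 1) + 3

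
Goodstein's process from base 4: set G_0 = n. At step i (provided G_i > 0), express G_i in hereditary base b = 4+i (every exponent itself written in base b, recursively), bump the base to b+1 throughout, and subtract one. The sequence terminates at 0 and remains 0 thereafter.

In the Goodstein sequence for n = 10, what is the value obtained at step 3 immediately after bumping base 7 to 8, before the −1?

14

step 0: 10 = 2·4 + 2; sub 5 for 4: 2·5 + 2; = 12; G_1 = 12−1 = 11
step 1: 11 = 2·5 + 1; sub 6 for 5: 2·6 + 1; = 13; G_2 = 13−1 = 12
step 2: 12 = 2·6; sub 7 for 6: 2·7; = 14; G_3 = 14−1 = 13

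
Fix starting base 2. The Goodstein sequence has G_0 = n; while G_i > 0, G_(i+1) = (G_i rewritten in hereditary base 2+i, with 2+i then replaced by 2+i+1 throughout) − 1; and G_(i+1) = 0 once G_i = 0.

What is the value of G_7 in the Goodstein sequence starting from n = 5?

2454

G_0=5  [base 2] 2^2 + 1  →[2↦3]→  3^3 + 1 = 28  −1 ⇒ G_1=27
G_1=27  [base 3] 3^3  →[3↦4]→  4^4 = 256  −1 ⇒ G_2=255
G_2=255  [base 4] 3·4^3 + 3·4^2 + 3·4 + 3  →[4↦5]→  3·5^3 + 3·5^2 + 3·5 + 3 = 468  −1 ⇒ G_3=467
G_3=467  [base 5] 3·5^3 + 3·5^2 + 3·5 + 2  →[5↦6]→  3·6^3 + 3·6^2 + 3·6 + 2 = 776  −1 ⇒ G_4=775
G_4=775  [base 6] 3·6^3 + 3·6^2 + 3·6 + 1  →[6↦7]→  3·7^3 + 3·7^2 + 3·7 + 1 = 1198  −1 ⇒ G_5=1197
G_5=1197  [base 7] 3·7^3 + 3·7^2 + 3·7  →[7↦8]→  3·8^3 + 3·8^2 + 3·8 = 1752  −1 ⇒ G_6=1751
G_6=1751  [base 8] 3·8^3 + 3·8^2 + 2·8 + 7  →[8↦9]→  3·9^3 + 3·9^2 + 2·9 + 7 = 2455  −1 ⇒ G_7=2454
G_7=2454  [base 9] 3·9^3 + 3·9^2 + 2·9 + 6  →[9↦10]→  3·10^3 + 3·10^2 + 2·10 + 6 = 3326  −1 ⇒ G_8=3325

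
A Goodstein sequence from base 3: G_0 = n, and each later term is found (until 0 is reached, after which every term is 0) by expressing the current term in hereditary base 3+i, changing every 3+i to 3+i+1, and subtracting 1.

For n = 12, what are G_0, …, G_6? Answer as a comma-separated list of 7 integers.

[0] 12 ≡ 3^2 + 3 (base 3). Lift 4: 20. −1: 19.
[1] 19 ≡ 4^2 + 3 (base 4). Lift 5: 28. −1: 27.
[2] 27 ≡ 5^2 + 2 (base 5). Lift 6: 38. −1: 37.
[3] 37 ≡ 6^2 + 1 (base 6). Lift 7: 50. −1: 49.
[4] 49 ≡ 7^2 (base 7). Lift 8: 64. −1: 63.
[5] 63 ≡ 7·8 + 7 (base 8). Lift 9: 70. −1: 69.

12, 19, 27, 37, 49, 63, 69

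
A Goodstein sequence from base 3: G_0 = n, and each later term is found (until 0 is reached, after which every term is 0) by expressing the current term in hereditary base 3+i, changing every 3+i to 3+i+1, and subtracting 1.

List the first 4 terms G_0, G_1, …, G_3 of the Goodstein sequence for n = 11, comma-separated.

[0] 11 ≡ 3^2 + 2 (base 3). Lift 4: 18. −1: 17.
[1] 17 ≡ 4^2 + 1 (base 4). Lift 5: 26. −1: 25.
[2] 25 ≡ 5^2 (base 5). Lift 6: 36. −1: 35.

11, 17, 25, 35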